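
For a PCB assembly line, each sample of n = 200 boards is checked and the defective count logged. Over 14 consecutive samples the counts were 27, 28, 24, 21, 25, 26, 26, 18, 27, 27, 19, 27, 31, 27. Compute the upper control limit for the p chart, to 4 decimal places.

0.1965

p̄ = Σdᵢ / (k·n) = 353 / (14 × 200) = 0.12607
UCL = p̄ + 3·√(p̄(1−p̄)/n) = 0.12607 + 3 × √(0.12607×0.87393/200) = 0.12607 + 3 × 0.02347 = 0.19648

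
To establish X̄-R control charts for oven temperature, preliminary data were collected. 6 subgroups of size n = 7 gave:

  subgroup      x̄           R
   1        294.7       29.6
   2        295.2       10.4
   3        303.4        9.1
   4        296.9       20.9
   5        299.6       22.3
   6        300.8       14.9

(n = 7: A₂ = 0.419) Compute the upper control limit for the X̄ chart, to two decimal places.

305.92

X̄̄ = (294.7 + 295.2 + 303.4 + 296.9 + 299.6 + 300.8) / 6 = 1790.6000 / 6 = 298.4333
R̄ = (29.6 + 10.4 + 9.1 + 20.9 + 22.3 + 14.9) / 6 = 107.2000 / 6 = 17.8667
UCL = X̄̄ + A₂·R̄ = 298.4333 + 0.419 × 17.8667 = 305.9195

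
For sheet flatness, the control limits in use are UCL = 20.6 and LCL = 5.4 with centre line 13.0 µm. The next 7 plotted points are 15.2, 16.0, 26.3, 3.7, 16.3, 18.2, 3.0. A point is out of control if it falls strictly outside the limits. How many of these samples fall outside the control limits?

Compare each point to [5.4, 20.6]: sample 3 = 26.3 > UCL; sample 4 = 3.7 < LCL; sample 7 = 3.0 < LCL.

3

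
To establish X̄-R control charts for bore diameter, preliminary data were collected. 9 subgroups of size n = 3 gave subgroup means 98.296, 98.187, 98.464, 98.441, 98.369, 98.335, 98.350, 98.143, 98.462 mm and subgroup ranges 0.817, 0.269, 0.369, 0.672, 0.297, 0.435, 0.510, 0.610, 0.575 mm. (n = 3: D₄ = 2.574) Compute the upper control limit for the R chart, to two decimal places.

1.30

R̄ = (0.817 + 0.269 + 0.369 + 0.672 + 0.297 + 0.435 + 0.510 + 0.610 + 0.575) / 9 = 4.5540 / 9 = 0.5060
UCL_R = D₄·R̄ = 2.574 × 0.5060 = 1.3024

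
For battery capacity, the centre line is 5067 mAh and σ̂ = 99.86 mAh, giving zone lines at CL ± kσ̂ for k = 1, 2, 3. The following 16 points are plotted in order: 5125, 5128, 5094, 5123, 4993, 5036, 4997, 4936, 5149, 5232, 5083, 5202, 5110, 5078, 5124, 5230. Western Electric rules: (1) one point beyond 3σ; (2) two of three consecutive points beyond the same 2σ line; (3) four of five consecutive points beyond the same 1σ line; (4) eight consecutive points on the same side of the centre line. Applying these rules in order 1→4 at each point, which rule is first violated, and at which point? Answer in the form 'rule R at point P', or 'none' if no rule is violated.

rule 4 at point 16

Zone of each point (C = within 1σ̂, B = 1σ̂–2σ̂, A = 2σ̂–3σ̂, * = beyond 3σ̂; sign = side of CL): 1:+C, 2:+C, 3:+C, 4:+C, 5:-C, 6:-C, 7:-C, 8:-B, 9:+C, 10:+B, 11:+C, 12:+B, 13:+C, 14:+C, 15:+C, 16:+B
Rule 4 (eight consecutive points on the same side of the centre line) is satisfied at point 16.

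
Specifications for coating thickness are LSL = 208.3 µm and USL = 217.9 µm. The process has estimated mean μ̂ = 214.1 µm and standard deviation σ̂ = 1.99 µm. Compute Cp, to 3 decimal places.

0.804

Cp = (USL − LSL) / (6σ̂) = (217.9 − 208.3) / (6 × 1.99) = 9.6000 / 11.9400 = 0.8040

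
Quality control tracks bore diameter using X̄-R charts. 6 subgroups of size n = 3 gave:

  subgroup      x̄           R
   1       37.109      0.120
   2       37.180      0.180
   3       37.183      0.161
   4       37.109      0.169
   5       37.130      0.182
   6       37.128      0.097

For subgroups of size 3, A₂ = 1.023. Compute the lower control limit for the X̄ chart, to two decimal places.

X̄̄ = (37.109 + 37.180 + 37.183 + 37.109 + 37.130 + 37.128) / 6 = 222.8390 / 6 = 37.1398
R̄ = (0.120 + 0.180 + 0.161 + 0.169 + 0.182 + 0.097) / 6 = 0.9090 / 6 = 0.1515
LCL = X̄̄ − A₂·R̄ = 37.1398 − 1.023 × 0.1515 = 36.9848

36.98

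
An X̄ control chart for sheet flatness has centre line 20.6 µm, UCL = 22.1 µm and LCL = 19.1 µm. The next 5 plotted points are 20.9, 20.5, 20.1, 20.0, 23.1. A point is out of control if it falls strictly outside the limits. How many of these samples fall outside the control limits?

1

Compare each point to [19.1, 22.1]: sample 5 = 23.1 > UCL.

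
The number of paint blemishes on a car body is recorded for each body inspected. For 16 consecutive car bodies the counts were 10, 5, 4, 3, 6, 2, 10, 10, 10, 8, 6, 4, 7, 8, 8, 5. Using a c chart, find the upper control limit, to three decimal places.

14.347

c̄ = (10 + 5 + 4 + 3 + 6 + 2 + 10 + 10 + 10 + 8 + 6 + 4 + 7 + 8 + 8 + 5) / 16 = 106 / 16 = 6.6250
UCL = c̄ + 3√c̄ = 6.6250 + 3 × √6.6250 = 6.6250 + 3 × 2.5739 = 14.3467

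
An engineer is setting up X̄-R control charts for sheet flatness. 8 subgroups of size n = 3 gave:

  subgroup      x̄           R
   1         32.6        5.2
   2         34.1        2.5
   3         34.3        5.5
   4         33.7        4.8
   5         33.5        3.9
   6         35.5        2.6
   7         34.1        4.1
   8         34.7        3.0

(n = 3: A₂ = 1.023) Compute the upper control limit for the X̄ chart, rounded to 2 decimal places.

X̄̄ = (32.6 + 34.1 + 34.3 + 33.7 + 33.5 + 35.5 + 34.1 + 34.7) / 8 = 272.5000 / 8 = 34.0625
R̄ = (5.2 + 2.5 + 5.5 + 4.8 + 3.9 + 2.6 + 4.1 + 3.0) / 8 = 31.6000 / 8 = 3.9500
UCL = X̄̄ + A₂·R̄ = 34.0625 + 1.023 × 3.9500 = 38.1033

38.10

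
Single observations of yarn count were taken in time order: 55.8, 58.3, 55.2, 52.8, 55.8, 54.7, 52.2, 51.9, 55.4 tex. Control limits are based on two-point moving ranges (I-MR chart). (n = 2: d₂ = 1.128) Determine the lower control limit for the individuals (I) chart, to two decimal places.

X̄ = (55.8 + 58.3 + 55.2 + 52.8 + 55.8 + 54.7 + 52.2 + 51.9 + 55.4) / 9 = 54.6778
Moving ranges: 2.5, 3.1, 2.4, 3.0, 1.1, 2.5, 0.3, 3.5; M̄R̄ = 18.4000 / 8 = 2.3000
LCL = X̄ − 3·M̄R̄/d₂ = 54.6778 − 3 × 2.3000 / 1.128 = 48.5608

48.56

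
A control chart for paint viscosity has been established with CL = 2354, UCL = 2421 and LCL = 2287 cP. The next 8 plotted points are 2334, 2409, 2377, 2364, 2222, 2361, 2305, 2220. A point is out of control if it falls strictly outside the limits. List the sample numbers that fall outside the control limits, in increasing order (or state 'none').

Compare each point to [2287, 2421]: sample 5 = 2222 < LCL; sample 8 = 2220 < LCL.

5, 8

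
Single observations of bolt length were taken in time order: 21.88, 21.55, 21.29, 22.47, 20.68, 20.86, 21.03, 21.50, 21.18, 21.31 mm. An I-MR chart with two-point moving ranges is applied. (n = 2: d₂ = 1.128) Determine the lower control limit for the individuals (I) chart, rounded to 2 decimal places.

19.95

X̄ = (21.88 + 21.55 + 21.29 + 22.47 + 20.68 + 20.86 + 21.03 + 21.50 + 21.18 + 21.31) / 10 = 21.3750
Moving ranges: 0.33, 0.26, 1.18, 1.79, 0.18, 0.17, 0.47, 0.32, 0.13; M̄R̄ = 4.8300 / 9 = 0.5367
LCL = X̄ − 3·M̄R̄/d₂ = 21.3750 − 3 × 0.5367 / 1.128 = 19.9477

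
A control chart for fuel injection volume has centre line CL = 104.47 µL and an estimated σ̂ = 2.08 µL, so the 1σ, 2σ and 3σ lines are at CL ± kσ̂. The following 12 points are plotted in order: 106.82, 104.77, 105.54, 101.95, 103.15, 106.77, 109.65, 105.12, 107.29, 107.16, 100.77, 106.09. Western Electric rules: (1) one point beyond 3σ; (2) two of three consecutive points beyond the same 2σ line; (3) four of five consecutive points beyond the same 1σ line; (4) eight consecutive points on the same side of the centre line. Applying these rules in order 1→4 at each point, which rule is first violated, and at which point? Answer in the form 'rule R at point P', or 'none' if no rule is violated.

Zone of each point (C = within 1σ̂, B = 1σ̂–2σ̂, A = 2σ̂–3σ̂, * = beyond 3σ̂; sign = side of CL): 1:+B, 2:+C, 3:+C, 4:-B, 5:-C, 6:+B, 7:+A, 8:+C, 9:+B, 10:+B, 11:-B, 12:+C
Rule 3 (four of five consecutive points beyond the same 1σ limit) is satisfied at point 10.

rule 3 at point 10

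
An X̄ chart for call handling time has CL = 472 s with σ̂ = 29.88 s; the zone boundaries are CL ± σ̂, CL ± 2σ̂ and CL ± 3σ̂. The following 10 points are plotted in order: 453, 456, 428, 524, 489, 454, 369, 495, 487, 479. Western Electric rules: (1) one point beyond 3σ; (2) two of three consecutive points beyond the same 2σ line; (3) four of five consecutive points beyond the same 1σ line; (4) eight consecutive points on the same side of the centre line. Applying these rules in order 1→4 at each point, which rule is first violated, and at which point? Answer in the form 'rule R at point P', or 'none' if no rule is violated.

rule 1 at point 7

Zone of each point (C = within 1σ̂, B = 1σ̂–2σ̂, A = 2σ̂–3σ̂, * = beyond 3σ̂; sign = side of CL): 1:-C, 2:-C, 3:-B, 4:+B, 5:+C, 6:-C, 7:-*, 8:+C, 9:+C, 10:+C
Rule 1 (one point beyond the 3σ limits) is satisfied at point 7.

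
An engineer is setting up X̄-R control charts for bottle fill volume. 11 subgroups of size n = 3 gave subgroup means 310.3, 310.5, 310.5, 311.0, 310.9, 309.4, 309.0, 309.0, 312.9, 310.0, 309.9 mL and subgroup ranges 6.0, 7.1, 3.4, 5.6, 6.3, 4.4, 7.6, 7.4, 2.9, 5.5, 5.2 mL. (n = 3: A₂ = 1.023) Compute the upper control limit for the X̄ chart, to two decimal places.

316.02

X̄̄ = (310.3 + 310.5 + 310.5 + 311.0 + 310.9 + 309.4 + 309.0 + 309.0 + 312.9 + 310.0 + 309.9) / 11 = 3413.4000 / 11 = 310.3091
R̄ = (6.0 + 7.1 + 3.4 + 5.6 + 6.3 + 4.4 + 7.6 + 7.4 + 2.9 + 5.5 + 5.2) / 11 = 61.4000 / 11 = 5.5818
UCL = X̄̄ + A₂·R̄ = 310.3091 + 1.023 × 5.5818 = 316.0193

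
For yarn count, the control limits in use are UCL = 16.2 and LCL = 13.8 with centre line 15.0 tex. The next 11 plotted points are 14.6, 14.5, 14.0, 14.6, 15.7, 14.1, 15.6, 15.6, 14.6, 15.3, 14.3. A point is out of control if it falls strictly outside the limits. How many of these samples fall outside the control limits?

All 11 points lie within [13.8, 16.2].

0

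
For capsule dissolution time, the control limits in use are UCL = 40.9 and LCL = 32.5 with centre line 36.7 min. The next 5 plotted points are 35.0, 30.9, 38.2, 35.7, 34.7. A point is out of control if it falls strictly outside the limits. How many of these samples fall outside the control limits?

Compare each point to [32.5, 40.9]: sample 2 = 30.9 < LCL.

1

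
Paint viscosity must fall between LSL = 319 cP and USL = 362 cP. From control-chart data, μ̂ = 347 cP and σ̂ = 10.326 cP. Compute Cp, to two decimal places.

0.69

Cp = (USL − LSL) / (6σ̂) = (362 − 319) / (6 × 10.326) = 43.0000 / 61.9560 = 0.6940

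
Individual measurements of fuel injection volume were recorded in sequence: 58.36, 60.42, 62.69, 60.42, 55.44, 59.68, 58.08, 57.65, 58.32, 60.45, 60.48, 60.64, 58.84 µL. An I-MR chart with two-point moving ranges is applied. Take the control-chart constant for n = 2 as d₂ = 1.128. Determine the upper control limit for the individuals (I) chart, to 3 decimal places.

X̄ = (58.36 + 60.42 + 62.69 + 60.42 + 55.44 + 59.68 + 58.08 + 57.65 + 58.32 + 60.45 + 60.48 + 60.64 + 58.84) / 13 = 59.3438
Moving ranges: 2.06, 2.27, 2.27, 4.98, 4.24, 1.60, 0.43, 0.67, 2.13, 0.03, 0.16, 1.80; M̄R̄ = 22.6400 / 12 = 1.8867
UCL = X̄ + 3·M̄R̄/d₂ = 59.3438 + 3 × 1.8867 / 1.128 = 64.3616

64.362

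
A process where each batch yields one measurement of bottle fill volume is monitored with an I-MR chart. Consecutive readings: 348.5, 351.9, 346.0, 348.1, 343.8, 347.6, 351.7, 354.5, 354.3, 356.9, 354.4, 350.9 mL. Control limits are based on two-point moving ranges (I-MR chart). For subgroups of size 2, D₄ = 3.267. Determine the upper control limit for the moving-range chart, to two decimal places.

Moving ranges: 3.4, 5.9, 2.1, 4.3, 3.8, 4.1, 2.8, 0.2, 2.6, 2.5, 3.5; M̄R̄ = 35.2000 / 11 = 3.2000
UCL_MR = D₄·M̄R̄ = 3.267 × 3.2000 = 10.4544

10.45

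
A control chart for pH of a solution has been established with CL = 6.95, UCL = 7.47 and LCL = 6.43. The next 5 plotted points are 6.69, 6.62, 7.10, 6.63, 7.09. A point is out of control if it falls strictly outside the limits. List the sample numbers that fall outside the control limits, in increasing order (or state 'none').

none

All 5 points lie within [6.43, 7.47].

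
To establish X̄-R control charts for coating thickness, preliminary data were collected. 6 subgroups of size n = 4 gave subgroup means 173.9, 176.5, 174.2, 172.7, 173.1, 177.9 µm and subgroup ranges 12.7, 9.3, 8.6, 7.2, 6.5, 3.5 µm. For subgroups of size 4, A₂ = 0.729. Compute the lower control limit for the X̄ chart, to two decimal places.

X̄̄ = (173.9 + 176.5 + 174.2 + 172.7 + 173.1 + 177.9) / 6 = 1048.3000 / 6 = 174.7167
R̄ = (12.7 + 9.3 + 8.6 + 7.2 + 6.5 + 3.5) / 6 = 47.8000 / 6 = 7.9667
LCL = X̄̄ − A₂·R̄ = 174.7167 − 0.729 × 7.9667 = 168.9090

168.91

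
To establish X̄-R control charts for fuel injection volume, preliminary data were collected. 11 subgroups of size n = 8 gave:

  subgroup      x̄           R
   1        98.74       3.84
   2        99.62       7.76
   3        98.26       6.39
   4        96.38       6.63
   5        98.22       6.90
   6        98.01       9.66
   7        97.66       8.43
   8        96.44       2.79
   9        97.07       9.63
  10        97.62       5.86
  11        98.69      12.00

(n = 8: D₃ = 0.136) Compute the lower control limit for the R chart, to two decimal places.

0.99

R̄ = (3.84 + 7.76 + 6.39 + 6.63 + 6.90 + 9.66 + 8.43 + 2.79 + 9.63 + 5.86 + 12.00) / 11 = 79.8900 / 11 = 7.2627
LCL_R = D₃·R̄ = 0.136 × 7.2627 = 0.9877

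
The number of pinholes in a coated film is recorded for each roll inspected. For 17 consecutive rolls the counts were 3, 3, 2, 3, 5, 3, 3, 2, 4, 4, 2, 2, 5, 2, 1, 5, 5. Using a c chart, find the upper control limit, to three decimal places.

c̄ = (3 + 3 + 2 + 3 + 5 + 3 + 3 + 2 + 4 + 4 + 2 + 2 + 5 + 2 + 1 + 5 + 5) / 17 = 54 / 17 = 3.1765
UCL = c̄ + 3√c̄ = 3.1765 + 3 × √3.1765 = 3.1765 + 3 × 1.7823 = 8.5233

8.523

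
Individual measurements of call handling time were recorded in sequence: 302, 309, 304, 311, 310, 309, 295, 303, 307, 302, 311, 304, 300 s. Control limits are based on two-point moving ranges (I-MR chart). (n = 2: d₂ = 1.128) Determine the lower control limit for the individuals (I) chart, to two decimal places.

289.20

X̄ = (302 + 309 + 304 + 311 + 310 + 309 + 295 + 303 + 307 + 302 + 311 + 304 + 300) / 13 = 305.1538
Moving ranges: 7, 5, 7, 1, 1, 14, 8, 4, 5, 9, 7, 4; M̄R̄ = 72.0000 / 12 = 6.0000
LCL = X̄ − 3·M̄R̄/d₂ = 305.1538 − 3 × 6.0000 / 1.128 = 289.1964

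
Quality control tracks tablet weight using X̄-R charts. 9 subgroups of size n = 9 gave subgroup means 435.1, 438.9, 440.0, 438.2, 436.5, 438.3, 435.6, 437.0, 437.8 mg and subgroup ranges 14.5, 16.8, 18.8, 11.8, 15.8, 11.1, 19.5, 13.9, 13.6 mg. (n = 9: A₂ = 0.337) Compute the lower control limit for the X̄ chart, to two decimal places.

432.40

X̄̄ = (435.1 + 438.9 + 440.0 + 438.2 + 436.5 + 438.3 + 435.6 + 437.0 + 437.8) / 9 = 3937.4000 / 9 = 437.4889
R̄ = (14.5 + 16.8 + 18.8 + 11.8 + 15.8 + 11.1 + 19.5 + 13.9 + 13.6) / 9 = 135.8000 / 9 = 15.0889
LCL = X̄̄ − A₂·R̄ = 437.4889 − 0.337 × 15.0889 = 432.4039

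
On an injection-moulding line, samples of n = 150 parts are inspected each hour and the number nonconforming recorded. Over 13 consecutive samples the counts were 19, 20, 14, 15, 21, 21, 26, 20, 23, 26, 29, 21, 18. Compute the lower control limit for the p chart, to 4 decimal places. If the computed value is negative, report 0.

0.0550

p̄ = Σdᵢ / (k·n) = 273 / (13 × 150) = 0.14000
LCL = p̄ − 3·√(p̄(1−p̄)/n) = 0.14000 − 3 × 0.02833 = 0.05501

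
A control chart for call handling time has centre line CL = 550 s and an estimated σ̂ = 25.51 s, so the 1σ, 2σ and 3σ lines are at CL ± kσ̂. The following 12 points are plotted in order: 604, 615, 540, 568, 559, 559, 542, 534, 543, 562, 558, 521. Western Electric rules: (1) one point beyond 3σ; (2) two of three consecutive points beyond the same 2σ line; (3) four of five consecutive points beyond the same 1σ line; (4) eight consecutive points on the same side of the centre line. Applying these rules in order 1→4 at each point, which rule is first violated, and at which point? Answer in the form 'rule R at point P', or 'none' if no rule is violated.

Zone of each point (C = within 1σ̂, B = 1σ̂–2σ̂, A = 2σ̂–3σ̂, * = beyond 3σ̂; sign = side of CL): 1:+A, 2:+A, 3:-C, 4:+C, 5:+C, 6:+C, 7:-C, 8:-C, 9:-C, 10:+C, 11:+C, 12:-B
Rule 2 (two of three consecutive points beyond the same 2σ limit) is satisfied at point 2.

rule 2 at point 2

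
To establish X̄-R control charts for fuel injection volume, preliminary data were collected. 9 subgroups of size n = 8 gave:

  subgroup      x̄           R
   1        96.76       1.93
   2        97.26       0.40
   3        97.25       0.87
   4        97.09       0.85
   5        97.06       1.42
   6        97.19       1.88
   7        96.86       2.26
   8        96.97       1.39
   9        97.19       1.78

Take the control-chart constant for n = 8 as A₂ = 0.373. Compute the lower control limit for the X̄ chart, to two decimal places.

96.54

X̄̄ = (96.76 + 97.26 + 97.25 + 97.09 + 97.06 + 97.19 + 96.86 + 96.97 + 97.19) / 9 = 873.6300 / 9 = 97.0700
R̄ = (1.93 + 0.40 + 0.87 + 0.85 + 1.42 + 1.88 + 2.26 + 1.39 + 1.78) / 9 = 12.7800 / 9 = 1.4200
LCL = X̄̄ − A₂·R̄ = 97.0700 − 0.373 × 1.4200 = 96.5403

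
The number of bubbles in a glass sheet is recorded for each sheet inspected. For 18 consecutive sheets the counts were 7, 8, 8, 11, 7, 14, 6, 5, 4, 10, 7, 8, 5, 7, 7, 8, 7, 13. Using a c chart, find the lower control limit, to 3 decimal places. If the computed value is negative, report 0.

0.000

c̄ = (7 + 8 + 8 + 11 + 7 + 14 + 6 + 5 + 4 + 10 + 7 + 8 + 5 + 7 + 7 + 8 + 7 + 13) / 18 = 142 / 18 = 7.8889
LCL = c̄ − 3√c̄ = 7.8889 − 3 × 2.8087 = -0.5373 → 0 (cannot be negative)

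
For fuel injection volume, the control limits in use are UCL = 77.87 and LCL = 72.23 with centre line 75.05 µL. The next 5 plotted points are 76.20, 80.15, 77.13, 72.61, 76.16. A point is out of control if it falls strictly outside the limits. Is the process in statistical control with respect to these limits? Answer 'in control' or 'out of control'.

Compare each point to [72.23, 77.87]: sample 2 = 80.15 > UCL.

out of control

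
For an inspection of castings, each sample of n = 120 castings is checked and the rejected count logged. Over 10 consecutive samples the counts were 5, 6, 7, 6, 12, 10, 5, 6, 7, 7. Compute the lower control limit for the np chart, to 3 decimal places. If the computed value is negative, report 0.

p̄ = Σdᵢ / (k·n) = 71 / (10 × 120) = 0.05917
LCL = np̄ − 3·√(np̄(1−p̄)) = 7.1000 − 3 × 2.5846 = -0.6537 → 0 (negative, so LCL = 0)

0.000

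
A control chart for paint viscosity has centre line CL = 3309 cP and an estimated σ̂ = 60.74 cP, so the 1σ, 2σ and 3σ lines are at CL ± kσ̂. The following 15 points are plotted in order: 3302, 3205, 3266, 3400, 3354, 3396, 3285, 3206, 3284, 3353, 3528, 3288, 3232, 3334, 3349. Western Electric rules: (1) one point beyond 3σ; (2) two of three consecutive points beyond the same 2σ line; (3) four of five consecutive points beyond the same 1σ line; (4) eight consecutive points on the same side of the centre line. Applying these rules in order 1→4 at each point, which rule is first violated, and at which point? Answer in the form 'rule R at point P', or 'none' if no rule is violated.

rule 1 at point 11

Zone of each point (C = within 1σ̂, B = 1σ̂–2σ̂, A = 2σ̂–3σ̂, * = beyond 3σ̂; sign = side of CL): 1:-C, 2:-B, 3:-C, 4:+B, 5:+C, 6:+B, 7:-C, 8:-B, 9:-C, 10:+C, 11:+*, 12:-C, 13:-B, 14:+C, 15:+C
Rule 1 (one point beyond the 3σ limits) is satisfied at point 11.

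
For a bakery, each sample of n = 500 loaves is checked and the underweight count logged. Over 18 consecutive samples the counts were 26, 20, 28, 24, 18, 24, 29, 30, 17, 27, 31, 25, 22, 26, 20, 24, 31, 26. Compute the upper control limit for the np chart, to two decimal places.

39.48

p̄ = Σdᵢ / (k·n) = 448 / (18 × 500) = 0.04978
UCL = np̄ + 3·√(np̄(1−p̄)) = 24.8889 + 3 × √(24.8889×0.95022) = 24.8889 + 3 × 4.8631 = 39.4783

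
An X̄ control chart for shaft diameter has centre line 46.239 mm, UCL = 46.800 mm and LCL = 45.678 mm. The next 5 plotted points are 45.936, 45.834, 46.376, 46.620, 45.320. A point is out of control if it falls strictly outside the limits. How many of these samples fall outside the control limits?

Compare each point to [45.678, 46.800]: sample 5 = 45.320 < LCL.

1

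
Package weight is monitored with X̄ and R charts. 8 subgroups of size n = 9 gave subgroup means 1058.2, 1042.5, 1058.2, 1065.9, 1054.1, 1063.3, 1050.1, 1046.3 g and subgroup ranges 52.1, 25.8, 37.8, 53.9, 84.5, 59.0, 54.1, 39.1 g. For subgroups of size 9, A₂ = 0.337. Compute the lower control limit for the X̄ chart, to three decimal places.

1037.710

X̄̄ = (1058.2 + 1042.5 + 1058.2 + 1065.9 + 1054.1 + 1063.3 + 1050.1 + 1046.3) / 8 = 8438.6000 / 8 = 1054.8250
R̄ = (52.1 + 25.8 + 37.8 + 53.9 + 84.5 + 59.0 + 54.1 + 39.1) / 8 = 406.3000 / 8 = 50.7875
LCL = X̄̄ − A₂·R̄ = 1054.8250 − 0.337 × 50.7875 = 1037.7096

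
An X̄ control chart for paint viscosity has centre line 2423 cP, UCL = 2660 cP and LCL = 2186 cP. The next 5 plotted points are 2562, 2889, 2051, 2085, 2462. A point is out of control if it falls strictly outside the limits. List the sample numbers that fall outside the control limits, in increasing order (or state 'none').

Compare each point to [2186, 2660]: sample 2 = 2889 > UCL; sample 3 = 2051 < LCL; sample 4 = 2085 < LCL.

2, 3, 4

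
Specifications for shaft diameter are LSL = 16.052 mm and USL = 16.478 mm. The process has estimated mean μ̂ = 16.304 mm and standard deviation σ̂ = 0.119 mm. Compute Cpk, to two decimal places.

0.49

Cpu = (USL − μ̂) / (3σ̂) = (16.478 − 16.304) / (3 × 0.119) = 0.4874; Cpl = (μ̂ − LSL) / (3σ̂) = (16.304 − 16.052) / (3 × 0.119) = 0.7059; Cpk = min(Cpu, Cpl) = 0.4874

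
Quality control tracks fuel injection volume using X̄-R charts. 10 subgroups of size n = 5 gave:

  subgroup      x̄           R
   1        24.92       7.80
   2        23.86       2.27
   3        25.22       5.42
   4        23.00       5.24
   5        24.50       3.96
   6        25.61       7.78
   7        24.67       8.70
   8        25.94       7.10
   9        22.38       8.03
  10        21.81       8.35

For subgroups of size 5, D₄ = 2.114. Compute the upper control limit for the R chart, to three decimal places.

R̄ = (7.80 + 2.27 + 5.42 + 5.24 + 3.96 + 7.78 + 8.70 + 7.10 + 8.03 + 8.35) / 10 = 64.6500 / 10 = 6.4650
UCL_R = D₄·R̄ = 2.114 × 6.4650 = 13.6670

13.667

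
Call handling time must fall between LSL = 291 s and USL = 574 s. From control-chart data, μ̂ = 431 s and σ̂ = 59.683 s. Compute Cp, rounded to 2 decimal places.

Cp = (USL − LSL) / (6σ̂) = (574 − 291) / (6 × 59.683) = 283.0000 / 358.0980 = 0.7903

0.79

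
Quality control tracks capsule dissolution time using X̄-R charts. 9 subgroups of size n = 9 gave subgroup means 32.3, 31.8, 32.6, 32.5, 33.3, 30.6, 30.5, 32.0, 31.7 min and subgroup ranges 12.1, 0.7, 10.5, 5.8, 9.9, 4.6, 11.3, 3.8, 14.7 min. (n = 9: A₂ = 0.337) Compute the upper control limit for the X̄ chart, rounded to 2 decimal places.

34.67

X̄̄ = (32.3 + 31.8 + 32.6 + 32.5 + 33.3 + 30.6 + 30.5 + 32.0 + 31.7) / 9 = 287.3000 / 9 = 31.9222
R̄ = (12.1 + 0.7 + 10.5 + 5.8 + 9.9 + 4.6 + 11.3 + 3.8 + 14.7) / 9 = 73.4000 / 9 = 8.1556
UCL = X̄̄ + A₂·R̄ = 31.9222 + 0.337 × 8.1556 = 34.6706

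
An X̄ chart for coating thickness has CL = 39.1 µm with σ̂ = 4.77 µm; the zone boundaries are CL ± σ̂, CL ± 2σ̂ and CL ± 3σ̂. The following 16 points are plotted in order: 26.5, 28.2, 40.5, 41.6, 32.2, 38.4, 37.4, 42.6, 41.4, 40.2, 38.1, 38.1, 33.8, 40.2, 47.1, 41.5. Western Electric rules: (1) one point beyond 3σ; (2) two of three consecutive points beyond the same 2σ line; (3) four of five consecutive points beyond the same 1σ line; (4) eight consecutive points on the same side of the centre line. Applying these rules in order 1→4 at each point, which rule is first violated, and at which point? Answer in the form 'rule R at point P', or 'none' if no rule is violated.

rule 2 at point 2

Zone of each point (C = within 1σ̂, B = 1σ̂–2σ̂, A = 2σ̂–3σ̂, * = beyond 3σ̂; sign = side of CL): 1:-A, 2:-A, 3:+C, 4:+C, 5:-B, 6:-C, 7:-C, 8:+C, 9:+C, 10:+C, 11:-C, 12:-C, 13:-B, 14:+C, 15:+B, 16:+C
Rule 2 (two of three consecutive points beyond the same 2σ limit) is satisfied at point 2.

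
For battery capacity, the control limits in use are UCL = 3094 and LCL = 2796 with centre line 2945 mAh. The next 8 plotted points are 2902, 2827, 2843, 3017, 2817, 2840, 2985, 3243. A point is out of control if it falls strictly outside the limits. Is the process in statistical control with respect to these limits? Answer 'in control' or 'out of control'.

Compare each point to [2796, 3094]: sample 8 = 3243 > UCL.

out of control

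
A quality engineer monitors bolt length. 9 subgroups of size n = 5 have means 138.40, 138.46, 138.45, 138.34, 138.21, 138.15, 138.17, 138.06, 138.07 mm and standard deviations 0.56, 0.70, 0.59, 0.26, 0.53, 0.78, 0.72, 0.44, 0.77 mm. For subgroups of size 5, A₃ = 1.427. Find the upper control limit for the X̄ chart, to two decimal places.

X̄̄ = (138.40 + 138.46 + 138.45 + 138.34 + 138.21 + 138.15 + 138.17 + 138.06 + 138.07) / 9 = 138.2567
s̄ = (0.56 + 0.70 + 0.59 + 0.26 + 0.53 + 0.78 + 0.72 + 0.44 + 0.77) / 9 = 0.5944
UCL = X̄̄ + A₃·s̄ = 138.2567 + 1.427 × 0.5944 = 139.1049

139.10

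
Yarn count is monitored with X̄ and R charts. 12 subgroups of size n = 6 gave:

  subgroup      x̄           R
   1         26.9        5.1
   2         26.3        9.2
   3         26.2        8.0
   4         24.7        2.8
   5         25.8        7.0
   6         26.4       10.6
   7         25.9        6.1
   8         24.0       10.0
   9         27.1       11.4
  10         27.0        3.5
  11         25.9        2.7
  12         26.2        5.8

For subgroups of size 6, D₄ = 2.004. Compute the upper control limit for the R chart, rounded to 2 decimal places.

13.73

R̄ = (5.1 + 9.2 + 8.0 + 2.8 + 7.0 + 10.6 + 6.1 + 10.0 + 11.4 + 3.5 + 2.7 + 5.8) / 12 = 82.2000 / 12 = 6.8500
UCL_R = D₄·R̄ = 2.004 × 6.8500 = 13.7274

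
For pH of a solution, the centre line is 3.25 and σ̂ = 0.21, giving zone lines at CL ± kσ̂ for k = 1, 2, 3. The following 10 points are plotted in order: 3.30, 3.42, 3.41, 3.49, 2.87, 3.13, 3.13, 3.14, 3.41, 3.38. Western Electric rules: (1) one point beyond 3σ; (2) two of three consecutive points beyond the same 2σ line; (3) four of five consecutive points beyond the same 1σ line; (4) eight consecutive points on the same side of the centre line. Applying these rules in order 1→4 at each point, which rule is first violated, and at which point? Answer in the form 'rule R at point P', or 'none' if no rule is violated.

Zone of each point (C = within 1σ̂, B = 1σ̂–2σ̂, A = 2σ̂–3σ̂, * = beyond 3σ̂; sign = side of CL): 1:+C, 2:+C, 3:+C, 4:+B, 5:-B, 6:-C, 7:-C, 8:-C, 9:+C, 10:+C
No rule fires across all 10 points.

none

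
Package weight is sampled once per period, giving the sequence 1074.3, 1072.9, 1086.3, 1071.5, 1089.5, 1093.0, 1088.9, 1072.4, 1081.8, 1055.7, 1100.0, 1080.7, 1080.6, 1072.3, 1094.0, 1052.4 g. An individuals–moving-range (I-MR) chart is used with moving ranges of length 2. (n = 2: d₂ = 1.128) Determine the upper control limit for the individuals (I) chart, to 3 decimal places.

X̄ = (1074.3 + 1072.9 + 1086.3 + 1071.5 + 1089.5 + 1093.0 + 1088.9 + 1072.4 + 1081.8 + 1055.7 + 1100.0 + 1080.7 + 1080.6 + 1072.3 + 1094.0 + 1052.4) / 16 = 1079.1437
Moving ranges: 1.4, 13.4, 14.8, 18.0, 3.5, 4.1, 16.5, 9.4, 26.1, 44.3, 19.3, 0.1, 8.3, 21.7, 41.6; M̄R̄ = 242.5000 / 15 = 16.1667
UCL = X̄ + 3·M̄R̄/d₂ = 1079.1437 + 3 × 16.1667 / 1.128 = 1122.1402

1122.140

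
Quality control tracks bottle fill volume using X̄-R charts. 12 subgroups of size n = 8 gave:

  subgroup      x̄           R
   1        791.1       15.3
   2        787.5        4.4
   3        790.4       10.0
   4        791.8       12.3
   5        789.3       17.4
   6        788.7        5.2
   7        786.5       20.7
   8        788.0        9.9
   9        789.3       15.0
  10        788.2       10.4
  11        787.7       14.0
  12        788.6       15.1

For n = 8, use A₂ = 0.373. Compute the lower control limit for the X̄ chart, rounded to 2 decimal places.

784.27

X̄̄ = (791.1 + 787.5 + 790.4 + 791.8 + 789.3 + 788.7 + 786.5 + 788.0 + 789.3 + 788.2 + 787.7 + 788.6) / 12 = 9467.1000 / 12 = 788.9250
R̄ = (15.3 + 4.4 + 10.0 + 12.3 + 17.4 + 5.2 + 20.7 + 9.9 + 15.0 + 10.4 + 14.0 + 15.1) / 12 = 149.7000 / 12 = 12.4750
LCL = X̄̄ − A₂·R̄ = 788.9250 − 0.373 × 12.4750 = 784.2718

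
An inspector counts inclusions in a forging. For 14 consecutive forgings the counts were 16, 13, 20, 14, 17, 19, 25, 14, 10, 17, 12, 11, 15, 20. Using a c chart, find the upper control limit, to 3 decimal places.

c̄ = (16 + 13 + 20 + 14 + 17 + 19 + 25 + 14 + 10 + 17 + 12 + 11 + 15 + 20) / 14 = 223 / 14 = 15.9286
UCL = c̄ + 3√c̄ = 15.9286 + 3 × √15.9286 = 15.9286 + 3 × 3.9911 = 27.9018

27.902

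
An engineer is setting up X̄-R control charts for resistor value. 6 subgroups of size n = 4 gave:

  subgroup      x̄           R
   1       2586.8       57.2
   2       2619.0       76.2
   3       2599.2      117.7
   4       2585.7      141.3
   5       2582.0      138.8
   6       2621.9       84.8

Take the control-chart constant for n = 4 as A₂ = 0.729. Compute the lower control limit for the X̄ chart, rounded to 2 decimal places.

2524.26

X̄̄ = (2586.8 + 2619.0 + 2599.2 + 2585.7 + 2582.0 + 2621.9) / 6 = 15594.6000 / 6 = 2599.1000
R̄ = (57.2 + 76.2 + 117.7 + 141.3 + 138.8 + 84.8) / 6 = 616.0000 / 6 = 102.6667
LCL = X̄̄ − A₂·R̄ = 2599.1000 − 0.729 × 102.6667 = 2524.2560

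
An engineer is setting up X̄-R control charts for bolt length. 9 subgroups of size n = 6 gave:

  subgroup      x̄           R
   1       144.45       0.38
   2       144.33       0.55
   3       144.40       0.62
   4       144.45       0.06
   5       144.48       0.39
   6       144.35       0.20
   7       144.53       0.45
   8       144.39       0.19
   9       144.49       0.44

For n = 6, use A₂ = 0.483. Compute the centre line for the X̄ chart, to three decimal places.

X̄̄ = (144.45 + 144.33 + 144.40 + 144.45 + 144.48 + 144.35 + 144.53 + 144.39 + 144.49) / 9 = 1299.8700 / 9 = 144.4300
CL = X̄̄ = 144.4300

144.430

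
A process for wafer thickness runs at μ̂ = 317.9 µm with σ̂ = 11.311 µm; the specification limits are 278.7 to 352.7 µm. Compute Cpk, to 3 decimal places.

1.026

Cpu = (USL − μ̂) / (3σ̂) = (352.7 − 317.9) / (3 × 11.311) = 1.0256; Cpl = (μ̂ − LSL) / (3σ̂) = (317.9 − 278.7) / (3 × 11.311) = 1.1552; Cpk = min(Cpu, Cpl) = 1.0256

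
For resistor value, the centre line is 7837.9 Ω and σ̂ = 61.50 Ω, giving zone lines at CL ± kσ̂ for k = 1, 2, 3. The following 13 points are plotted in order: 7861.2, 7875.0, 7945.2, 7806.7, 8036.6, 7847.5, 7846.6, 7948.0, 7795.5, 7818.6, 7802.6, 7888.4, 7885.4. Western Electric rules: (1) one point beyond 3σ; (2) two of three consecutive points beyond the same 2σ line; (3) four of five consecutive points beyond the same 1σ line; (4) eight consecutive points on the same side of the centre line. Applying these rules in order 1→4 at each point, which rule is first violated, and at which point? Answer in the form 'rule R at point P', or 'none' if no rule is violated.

rule 1 at point 5

Zone of each point (C = within 1σ̂, B = 1σ̂–2σ̂, A = 2σ̂–3σ̂, * = beyond 3σ̂; sign = side of CL): 1:+C, 2:+C, 3:+B, 4:-C, 5:+*, 6:+C, 7:+C, 8:+B, 9:-C, 10:-C, 11:-C, 12:+C, 13:+C
Rule 1 (one point beyond the 3σ limits) is satisfied at point 5.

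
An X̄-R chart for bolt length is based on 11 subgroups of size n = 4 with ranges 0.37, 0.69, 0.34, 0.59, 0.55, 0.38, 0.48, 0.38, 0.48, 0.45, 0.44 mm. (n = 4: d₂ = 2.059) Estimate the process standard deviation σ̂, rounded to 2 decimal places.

0.23

R̄ = (0.37 + 0.69 + 0.34 + 0.59 + 0.55 + 0.38 + 0.48 + 0.38 + 0.48 + 0.45 + 0.44) / 11 = 0.4682
σ̂ = R̄ / d₂ = 0.4682 / 2.059 = 0.2274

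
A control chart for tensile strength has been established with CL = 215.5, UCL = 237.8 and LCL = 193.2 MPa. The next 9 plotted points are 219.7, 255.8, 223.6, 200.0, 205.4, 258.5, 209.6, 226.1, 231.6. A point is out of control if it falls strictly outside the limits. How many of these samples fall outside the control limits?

2

Compare each point to [193.2, 237.8]: sample 2 = 255.8 > UCL; sample 6 = 258.5 > UCL.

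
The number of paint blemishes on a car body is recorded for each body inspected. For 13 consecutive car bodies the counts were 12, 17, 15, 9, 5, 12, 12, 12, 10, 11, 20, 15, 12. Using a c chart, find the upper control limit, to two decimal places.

c̄ = (12 + 17 + 15 + 9 + 5 + 12 + 12 + 12 + 10 + 11 + 20 + 15 + 12) / 13 = 162 / 13 = 12.4615
UCL = c̄ + 3√c̄ = 12.4615 + 3 × √12.4615 = 12.4615 + 3 × 3.5301 = 23.0518

23.05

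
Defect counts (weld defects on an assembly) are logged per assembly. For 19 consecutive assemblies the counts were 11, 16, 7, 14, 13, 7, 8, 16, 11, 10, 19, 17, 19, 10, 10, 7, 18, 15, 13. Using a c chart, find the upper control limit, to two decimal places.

c̄ = (11 + 16 + 7 + 14 + 13 + 7 + 8 + 16 + 11 + 10 + 19 + 17 + 19 + 10 + 10 + 7 + 18 + 15 + 13) / 19 = 241 / 19 = 12.6842
UCL = c̄ + 3√c̄ = 12.6842 + 3 × √12.6842 = 12.6842 + 3 × 3.5615 = 23.3687

23.37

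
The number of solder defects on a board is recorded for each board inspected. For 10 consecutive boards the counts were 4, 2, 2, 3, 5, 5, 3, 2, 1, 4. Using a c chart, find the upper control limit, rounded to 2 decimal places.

8.38

c̄ = (4 + 2 + 2 + 3 + 5 + 5 + 3 + 2 + 1 + 4) / 10 = 31 / 10 = 3.1000
UCL = c̄ + 3√c̄ = 3.1000 + 3 × √3.1000 = 3.1000 + 3 × 1.7607 = 8.3820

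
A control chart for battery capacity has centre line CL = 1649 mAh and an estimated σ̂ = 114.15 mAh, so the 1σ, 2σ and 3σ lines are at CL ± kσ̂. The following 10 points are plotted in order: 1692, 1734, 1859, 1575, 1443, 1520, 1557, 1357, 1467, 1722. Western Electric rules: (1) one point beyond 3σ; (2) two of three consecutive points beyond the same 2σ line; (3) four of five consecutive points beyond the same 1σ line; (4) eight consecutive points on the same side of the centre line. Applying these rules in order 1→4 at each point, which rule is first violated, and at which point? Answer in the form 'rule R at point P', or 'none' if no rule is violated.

rule 3 at point 9

Zone of each point (C = within 1σ̂, B = 1σ̂–2σ̂, A = 2σ̂–3σ̂, * = beyond 3σ̂; sign = side of CL): 1:+C, 2:+C, 3:+B, 4:-C, 5:-B, 6:-B, 7:-C, 8:-A, 9:-B, 10:+C
Rule 3 (four of five consecutive points beyond the same 1σ limit) is satisfied at point 9.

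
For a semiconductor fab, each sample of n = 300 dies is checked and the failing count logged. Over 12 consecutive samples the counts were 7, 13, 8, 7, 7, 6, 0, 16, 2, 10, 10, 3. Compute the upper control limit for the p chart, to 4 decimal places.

p̄ = Σdᵢ / (k·n) = 89 / (12 × 300) = 0.02472
UCL = p̄ + 3·√(p̄(1−p̄)/n) = 0.02472 + 3 × √(0.02472×0.97528/300) = 0.02472 + 3 × 0.00896 = 0.05162

0.0516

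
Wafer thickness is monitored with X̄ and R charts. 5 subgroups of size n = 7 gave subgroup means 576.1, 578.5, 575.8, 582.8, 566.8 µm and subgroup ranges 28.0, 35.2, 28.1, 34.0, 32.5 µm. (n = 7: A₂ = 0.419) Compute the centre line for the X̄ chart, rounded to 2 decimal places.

576.00

X̄̄ = (576.1 + 578.5 + 575.8 + 582.8 + 566.8) / 5 = 2880.0000 / 5 = 576.0000
CL = X̄̄ = 576.0000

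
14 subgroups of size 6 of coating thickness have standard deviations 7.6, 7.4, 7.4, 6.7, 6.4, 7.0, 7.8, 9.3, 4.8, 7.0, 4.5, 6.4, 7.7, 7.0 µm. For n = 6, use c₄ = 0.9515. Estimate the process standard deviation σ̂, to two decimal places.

7.28

s̄ = (7.6 + 7.4 + 7.4 + 6.7 + 6.4 + 7.0 + 7.8 + 9.3 + 4.8 + 7.0 + 4.5 + 6.4 + 7.7 + 7.0) / 14 = 6.9286
σ̂ = s̄ / c₄ = 6.9286 / 0.9515 = 7.2817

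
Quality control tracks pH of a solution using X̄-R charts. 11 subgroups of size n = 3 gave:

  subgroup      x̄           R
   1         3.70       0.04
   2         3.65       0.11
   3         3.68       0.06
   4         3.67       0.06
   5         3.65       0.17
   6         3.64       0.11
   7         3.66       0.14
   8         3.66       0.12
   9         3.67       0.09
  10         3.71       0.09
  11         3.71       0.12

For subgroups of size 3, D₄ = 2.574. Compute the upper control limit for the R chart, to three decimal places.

R̄ = (0.04 + 0.11 + 0.06 + 0.06 + 0.17 + 0.11 + 0.14 + 0.12 + 0.09 + 0.09 + 0.12) / 11 = 1.1100 / 11 = 0.1009
UCL_R = D₄·R̄ = 2.574 × 0.1009 = 0.2597

0.260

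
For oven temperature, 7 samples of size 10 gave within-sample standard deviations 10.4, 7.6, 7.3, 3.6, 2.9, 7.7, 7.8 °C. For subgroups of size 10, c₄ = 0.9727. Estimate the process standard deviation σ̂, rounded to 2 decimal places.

s̄ = (10.4 + 7.6 + 7.3 + 3.6 + 2.9 + 7.7 + 7.8) / 7 = 6.7571
σ̂ = s̄ / c₄ = 6.7571 / 0.9727 = 6.9468

6.95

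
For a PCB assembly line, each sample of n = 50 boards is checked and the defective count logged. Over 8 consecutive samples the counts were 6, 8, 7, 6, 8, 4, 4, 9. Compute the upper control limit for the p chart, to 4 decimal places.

0.2727

p̄ = Σdᵢ / (k·n) = 52 / (8 × 50) = 0.13000
UCL = p̄ + 3·√(p̄(1−p̄)/n) = 0.13000 + 3 × √(0.13000×0.87000/50) = 0.13000 + 3 × 0.04756 = 0.27268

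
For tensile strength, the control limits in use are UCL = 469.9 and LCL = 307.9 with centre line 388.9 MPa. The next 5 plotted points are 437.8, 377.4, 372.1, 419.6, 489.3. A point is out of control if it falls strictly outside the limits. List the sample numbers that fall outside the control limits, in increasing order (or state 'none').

Compare each point to [307.9, 469.9]: sample 5 = 489.3 > UCL.

5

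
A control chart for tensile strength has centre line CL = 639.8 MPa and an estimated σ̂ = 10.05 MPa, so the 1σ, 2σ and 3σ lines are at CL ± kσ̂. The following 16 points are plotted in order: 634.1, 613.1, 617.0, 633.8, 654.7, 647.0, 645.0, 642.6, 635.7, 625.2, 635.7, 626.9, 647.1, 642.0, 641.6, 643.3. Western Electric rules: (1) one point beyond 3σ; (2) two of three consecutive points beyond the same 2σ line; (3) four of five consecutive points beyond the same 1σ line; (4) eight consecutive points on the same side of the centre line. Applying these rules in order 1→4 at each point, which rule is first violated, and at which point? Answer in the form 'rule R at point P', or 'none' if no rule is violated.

Zone of each point (C = within 1σ̂, B = 1σ̂–2σ̂, A = 2σ̂–3σ̂, * = beyond 3σ̂; sign = side of CL): 1:-C, 2:-A, 3:-A, 4:-C, 5:+B, 6:+C, 7:+C, 8:+C, 9:-C, 10:-B, 11:-C, 12:-B, 13:+C, 14:+C, 15:+C, 16:+C
Rule 2 (two of three consecutive points beyond the same 2σ limit) is satisfied at point 3.

rule 2 at point 3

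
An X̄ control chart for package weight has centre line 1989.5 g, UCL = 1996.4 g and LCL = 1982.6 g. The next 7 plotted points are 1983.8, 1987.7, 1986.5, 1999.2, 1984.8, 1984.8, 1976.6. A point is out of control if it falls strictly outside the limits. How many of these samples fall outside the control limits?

Compare each point to [1982.6, 1996.4]: sample 4 = 1999.2 > UCL; sample 7 = 1976.6 < LCL.

2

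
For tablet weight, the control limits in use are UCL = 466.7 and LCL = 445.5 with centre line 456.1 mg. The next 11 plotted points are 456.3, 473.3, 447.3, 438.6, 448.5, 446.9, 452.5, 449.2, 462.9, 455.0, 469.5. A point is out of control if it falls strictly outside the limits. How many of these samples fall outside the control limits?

Compare each point to [445.5, 466.7]: sample 2 = 473.3 > UCL; sample 4 = 438.6 < LCL; sample 11 = 469.5 > UCL.

3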